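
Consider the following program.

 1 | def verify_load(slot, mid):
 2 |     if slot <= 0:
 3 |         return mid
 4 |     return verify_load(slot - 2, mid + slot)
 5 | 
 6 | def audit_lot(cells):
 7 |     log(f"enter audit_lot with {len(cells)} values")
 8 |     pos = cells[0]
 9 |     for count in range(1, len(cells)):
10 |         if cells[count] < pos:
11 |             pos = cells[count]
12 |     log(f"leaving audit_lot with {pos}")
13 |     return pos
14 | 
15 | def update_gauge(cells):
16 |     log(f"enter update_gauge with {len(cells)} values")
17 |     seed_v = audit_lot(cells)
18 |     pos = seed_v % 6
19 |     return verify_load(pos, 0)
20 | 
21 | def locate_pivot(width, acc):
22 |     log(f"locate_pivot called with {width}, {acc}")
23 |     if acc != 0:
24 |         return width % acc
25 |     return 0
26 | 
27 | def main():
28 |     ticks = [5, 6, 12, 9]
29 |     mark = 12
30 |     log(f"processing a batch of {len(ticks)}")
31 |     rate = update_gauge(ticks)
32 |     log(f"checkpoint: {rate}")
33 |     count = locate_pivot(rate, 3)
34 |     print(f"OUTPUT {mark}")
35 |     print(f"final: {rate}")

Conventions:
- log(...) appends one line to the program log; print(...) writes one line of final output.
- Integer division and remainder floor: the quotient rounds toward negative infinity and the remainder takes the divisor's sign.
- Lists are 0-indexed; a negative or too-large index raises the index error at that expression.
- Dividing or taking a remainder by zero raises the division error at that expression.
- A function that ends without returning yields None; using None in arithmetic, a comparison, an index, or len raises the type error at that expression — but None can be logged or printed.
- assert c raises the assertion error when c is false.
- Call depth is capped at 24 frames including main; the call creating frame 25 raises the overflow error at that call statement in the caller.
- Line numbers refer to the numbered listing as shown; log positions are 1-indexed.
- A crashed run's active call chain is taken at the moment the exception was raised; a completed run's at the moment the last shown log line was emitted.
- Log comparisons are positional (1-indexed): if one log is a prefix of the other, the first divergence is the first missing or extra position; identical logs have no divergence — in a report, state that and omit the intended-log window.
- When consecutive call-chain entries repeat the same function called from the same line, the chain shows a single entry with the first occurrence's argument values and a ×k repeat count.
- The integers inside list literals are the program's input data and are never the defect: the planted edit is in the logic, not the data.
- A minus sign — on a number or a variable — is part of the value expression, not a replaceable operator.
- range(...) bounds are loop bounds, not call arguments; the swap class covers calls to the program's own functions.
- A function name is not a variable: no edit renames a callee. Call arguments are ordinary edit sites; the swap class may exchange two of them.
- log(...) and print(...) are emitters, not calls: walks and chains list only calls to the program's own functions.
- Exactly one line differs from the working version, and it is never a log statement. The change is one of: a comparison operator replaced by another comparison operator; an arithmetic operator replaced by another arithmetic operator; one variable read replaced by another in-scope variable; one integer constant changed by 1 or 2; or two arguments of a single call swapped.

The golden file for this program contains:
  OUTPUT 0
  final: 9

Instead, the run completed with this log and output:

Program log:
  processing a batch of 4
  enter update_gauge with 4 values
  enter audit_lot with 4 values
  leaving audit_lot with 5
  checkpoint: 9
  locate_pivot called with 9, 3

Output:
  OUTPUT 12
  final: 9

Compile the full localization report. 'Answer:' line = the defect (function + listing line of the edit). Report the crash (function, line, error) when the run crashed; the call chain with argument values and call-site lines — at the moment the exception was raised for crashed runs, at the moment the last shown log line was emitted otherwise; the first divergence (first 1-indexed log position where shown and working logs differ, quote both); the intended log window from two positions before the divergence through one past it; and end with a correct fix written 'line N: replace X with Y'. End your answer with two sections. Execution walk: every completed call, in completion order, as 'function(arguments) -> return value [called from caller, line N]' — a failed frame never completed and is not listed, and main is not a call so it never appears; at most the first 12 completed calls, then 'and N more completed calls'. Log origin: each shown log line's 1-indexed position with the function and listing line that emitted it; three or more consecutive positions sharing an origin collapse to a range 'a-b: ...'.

Answer: the defect is in main at line 34.
Key fact: Every logged value matches the working version; the printed result is what differs.
Call chain: main -> locate_pivot(9, 3) (called at line 33).
First divergence: none; the two logs match at every position.
Execution walk:
  audit_lot([5, 6, 12, 9]) -> 5  [called from update_gauge, line 17]
  verify_load(-1, 9) -> 9  [called from verify_load, line 4]
  verify_load(1, 8) -> 9  [called from verify_load, line 4]
  verify_load(3, 5) -> 9  [called from verify_load, line 4]
  verify_load(5, 0) -> 9  [called from update_gauge, line 19]
  update_gauge([5, 6, 12, 9]) -> 9  [called from main, line 31]
  locate_pivot(9, 3) -> 0  [called from main, line 33]
Log line origins:
  1: emitted by main (line 30)
  2: emitted by update_gauge (line 16)
  3: emitted by audit_lot (line 7)
  4: emitted by audit_lot (line 12)
  5: emitted by main (line 32)
  6: emitted by locate_pivot (line 22)
A correct fix: line 34: replace `mark` with `count`.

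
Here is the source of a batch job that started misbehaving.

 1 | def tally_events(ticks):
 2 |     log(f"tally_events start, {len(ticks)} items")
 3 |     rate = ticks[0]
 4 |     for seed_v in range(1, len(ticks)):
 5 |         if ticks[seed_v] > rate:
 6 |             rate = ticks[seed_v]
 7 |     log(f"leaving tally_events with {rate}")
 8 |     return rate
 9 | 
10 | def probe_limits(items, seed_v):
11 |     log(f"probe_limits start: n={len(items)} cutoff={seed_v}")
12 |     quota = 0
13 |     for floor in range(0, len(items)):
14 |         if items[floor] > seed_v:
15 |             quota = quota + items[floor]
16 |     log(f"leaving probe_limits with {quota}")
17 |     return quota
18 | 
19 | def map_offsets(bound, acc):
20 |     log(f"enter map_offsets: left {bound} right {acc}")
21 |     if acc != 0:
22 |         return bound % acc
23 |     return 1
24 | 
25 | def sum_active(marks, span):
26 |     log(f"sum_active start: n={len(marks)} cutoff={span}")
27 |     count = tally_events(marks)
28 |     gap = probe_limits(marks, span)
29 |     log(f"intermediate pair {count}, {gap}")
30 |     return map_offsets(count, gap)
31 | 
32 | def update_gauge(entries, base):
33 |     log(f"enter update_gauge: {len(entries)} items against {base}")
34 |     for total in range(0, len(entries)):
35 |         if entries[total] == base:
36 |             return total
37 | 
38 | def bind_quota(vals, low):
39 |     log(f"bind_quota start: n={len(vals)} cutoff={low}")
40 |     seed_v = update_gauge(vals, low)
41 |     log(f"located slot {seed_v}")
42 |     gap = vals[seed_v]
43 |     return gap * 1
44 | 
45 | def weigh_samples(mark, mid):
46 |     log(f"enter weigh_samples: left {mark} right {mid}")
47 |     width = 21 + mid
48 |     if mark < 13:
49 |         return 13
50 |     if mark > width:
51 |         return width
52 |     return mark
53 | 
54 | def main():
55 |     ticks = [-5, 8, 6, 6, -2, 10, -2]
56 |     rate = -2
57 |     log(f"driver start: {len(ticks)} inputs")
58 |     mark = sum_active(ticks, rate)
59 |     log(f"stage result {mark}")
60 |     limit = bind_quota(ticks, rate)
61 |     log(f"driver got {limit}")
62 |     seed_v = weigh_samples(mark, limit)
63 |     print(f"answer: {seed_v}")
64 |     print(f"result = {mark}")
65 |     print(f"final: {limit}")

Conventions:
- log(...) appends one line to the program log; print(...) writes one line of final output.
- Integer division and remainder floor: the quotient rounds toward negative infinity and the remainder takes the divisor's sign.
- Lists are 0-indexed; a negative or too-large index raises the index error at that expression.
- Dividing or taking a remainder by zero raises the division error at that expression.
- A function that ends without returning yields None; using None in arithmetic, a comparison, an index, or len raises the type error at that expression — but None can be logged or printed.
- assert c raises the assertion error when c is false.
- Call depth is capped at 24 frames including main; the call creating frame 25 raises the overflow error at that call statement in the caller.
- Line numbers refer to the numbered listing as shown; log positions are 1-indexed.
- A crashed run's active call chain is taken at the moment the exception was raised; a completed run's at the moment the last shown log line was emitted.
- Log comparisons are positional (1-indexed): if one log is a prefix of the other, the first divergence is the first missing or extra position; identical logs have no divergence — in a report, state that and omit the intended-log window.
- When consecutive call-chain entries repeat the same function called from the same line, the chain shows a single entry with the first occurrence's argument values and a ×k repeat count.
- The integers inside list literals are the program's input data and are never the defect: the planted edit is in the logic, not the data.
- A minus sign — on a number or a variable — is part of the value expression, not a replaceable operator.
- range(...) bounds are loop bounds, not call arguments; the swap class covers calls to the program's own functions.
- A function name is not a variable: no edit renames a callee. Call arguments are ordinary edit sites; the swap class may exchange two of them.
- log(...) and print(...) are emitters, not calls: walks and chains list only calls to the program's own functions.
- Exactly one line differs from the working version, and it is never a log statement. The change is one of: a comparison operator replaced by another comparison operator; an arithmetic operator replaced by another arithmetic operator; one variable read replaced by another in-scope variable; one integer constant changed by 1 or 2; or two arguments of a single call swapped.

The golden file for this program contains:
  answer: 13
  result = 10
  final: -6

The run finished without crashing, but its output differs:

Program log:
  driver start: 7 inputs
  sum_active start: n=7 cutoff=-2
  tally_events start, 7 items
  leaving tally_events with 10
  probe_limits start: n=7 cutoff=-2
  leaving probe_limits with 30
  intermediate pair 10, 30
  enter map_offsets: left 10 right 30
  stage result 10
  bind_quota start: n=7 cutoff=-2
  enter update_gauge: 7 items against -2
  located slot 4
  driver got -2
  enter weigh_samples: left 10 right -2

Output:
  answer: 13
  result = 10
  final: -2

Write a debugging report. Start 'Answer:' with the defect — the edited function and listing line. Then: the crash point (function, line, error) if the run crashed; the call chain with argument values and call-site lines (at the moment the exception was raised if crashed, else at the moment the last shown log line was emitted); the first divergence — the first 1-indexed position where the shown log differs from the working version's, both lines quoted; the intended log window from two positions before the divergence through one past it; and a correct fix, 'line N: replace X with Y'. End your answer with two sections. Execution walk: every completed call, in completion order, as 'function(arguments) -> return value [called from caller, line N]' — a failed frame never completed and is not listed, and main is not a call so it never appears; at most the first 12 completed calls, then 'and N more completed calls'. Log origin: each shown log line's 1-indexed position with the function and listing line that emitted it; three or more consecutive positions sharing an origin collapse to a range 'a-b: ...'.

Answer: the defect is in bind_quota at line 43.
Key observation: At log position 13 the runs split — shown 'driver got -2', but the working version logs 'driver got -6'.
Call chain: main -> weigh_samples(10, -2) (called at line 62).
First divergence: position 13 — shown 'driver got -2', intended 'driver got -6'.
Intended log window:
  11: enter update_gauge: 7 items against -2
  12: located slot 4
  13: driver got -6
  14: enter weigh_samples: left 10 right -6
Execution walk:
  tally_events([-5, 8, 6, 6, -2, 10, -2]) -> 10  [called from sum_active, line 27]
  probe_limits([-5, 8, 6, 6, -2, 10, -2], -2) -> 30  [called from sum_active, line 28]
  map_offsets(10, 30) -> 10  [called from sum_active, line 30]
  sum_active([-5, 8, 6, 6, -2, 10, -2], -2) -> 10  [called from main, line 58]
  update_gauge([-5, 8, 6, 6, -2, 10, -2], -2) -> 4  [called from bind_quota, line 40]
  bind_quota([-5, 8, 6, 6, -2, 10, -2], -2) -> -2  [called from main, line 60]
  weigh_samples(10, -2) -> 13  [called from main, line 62]
Origin of each log line:
  1: from main, line 57
  2: from sum_active, line 26
  3: from tally_events, line 2
  4: from tally_events, line 7
  5: from probe_limits, line 11
  6: from probe_limits, line 16
  7: from sum_active, line 29
  8: from map_offsets, line 20
  9: from main, line 59
  10: from bind_quota, line 39
  11: from update_gauge, line 33
  12: from bind_quota, line 41
  13: from main, line 61
  14: from weigh_samples, line 46
A correct fix: line 43: replace `1` with `3`.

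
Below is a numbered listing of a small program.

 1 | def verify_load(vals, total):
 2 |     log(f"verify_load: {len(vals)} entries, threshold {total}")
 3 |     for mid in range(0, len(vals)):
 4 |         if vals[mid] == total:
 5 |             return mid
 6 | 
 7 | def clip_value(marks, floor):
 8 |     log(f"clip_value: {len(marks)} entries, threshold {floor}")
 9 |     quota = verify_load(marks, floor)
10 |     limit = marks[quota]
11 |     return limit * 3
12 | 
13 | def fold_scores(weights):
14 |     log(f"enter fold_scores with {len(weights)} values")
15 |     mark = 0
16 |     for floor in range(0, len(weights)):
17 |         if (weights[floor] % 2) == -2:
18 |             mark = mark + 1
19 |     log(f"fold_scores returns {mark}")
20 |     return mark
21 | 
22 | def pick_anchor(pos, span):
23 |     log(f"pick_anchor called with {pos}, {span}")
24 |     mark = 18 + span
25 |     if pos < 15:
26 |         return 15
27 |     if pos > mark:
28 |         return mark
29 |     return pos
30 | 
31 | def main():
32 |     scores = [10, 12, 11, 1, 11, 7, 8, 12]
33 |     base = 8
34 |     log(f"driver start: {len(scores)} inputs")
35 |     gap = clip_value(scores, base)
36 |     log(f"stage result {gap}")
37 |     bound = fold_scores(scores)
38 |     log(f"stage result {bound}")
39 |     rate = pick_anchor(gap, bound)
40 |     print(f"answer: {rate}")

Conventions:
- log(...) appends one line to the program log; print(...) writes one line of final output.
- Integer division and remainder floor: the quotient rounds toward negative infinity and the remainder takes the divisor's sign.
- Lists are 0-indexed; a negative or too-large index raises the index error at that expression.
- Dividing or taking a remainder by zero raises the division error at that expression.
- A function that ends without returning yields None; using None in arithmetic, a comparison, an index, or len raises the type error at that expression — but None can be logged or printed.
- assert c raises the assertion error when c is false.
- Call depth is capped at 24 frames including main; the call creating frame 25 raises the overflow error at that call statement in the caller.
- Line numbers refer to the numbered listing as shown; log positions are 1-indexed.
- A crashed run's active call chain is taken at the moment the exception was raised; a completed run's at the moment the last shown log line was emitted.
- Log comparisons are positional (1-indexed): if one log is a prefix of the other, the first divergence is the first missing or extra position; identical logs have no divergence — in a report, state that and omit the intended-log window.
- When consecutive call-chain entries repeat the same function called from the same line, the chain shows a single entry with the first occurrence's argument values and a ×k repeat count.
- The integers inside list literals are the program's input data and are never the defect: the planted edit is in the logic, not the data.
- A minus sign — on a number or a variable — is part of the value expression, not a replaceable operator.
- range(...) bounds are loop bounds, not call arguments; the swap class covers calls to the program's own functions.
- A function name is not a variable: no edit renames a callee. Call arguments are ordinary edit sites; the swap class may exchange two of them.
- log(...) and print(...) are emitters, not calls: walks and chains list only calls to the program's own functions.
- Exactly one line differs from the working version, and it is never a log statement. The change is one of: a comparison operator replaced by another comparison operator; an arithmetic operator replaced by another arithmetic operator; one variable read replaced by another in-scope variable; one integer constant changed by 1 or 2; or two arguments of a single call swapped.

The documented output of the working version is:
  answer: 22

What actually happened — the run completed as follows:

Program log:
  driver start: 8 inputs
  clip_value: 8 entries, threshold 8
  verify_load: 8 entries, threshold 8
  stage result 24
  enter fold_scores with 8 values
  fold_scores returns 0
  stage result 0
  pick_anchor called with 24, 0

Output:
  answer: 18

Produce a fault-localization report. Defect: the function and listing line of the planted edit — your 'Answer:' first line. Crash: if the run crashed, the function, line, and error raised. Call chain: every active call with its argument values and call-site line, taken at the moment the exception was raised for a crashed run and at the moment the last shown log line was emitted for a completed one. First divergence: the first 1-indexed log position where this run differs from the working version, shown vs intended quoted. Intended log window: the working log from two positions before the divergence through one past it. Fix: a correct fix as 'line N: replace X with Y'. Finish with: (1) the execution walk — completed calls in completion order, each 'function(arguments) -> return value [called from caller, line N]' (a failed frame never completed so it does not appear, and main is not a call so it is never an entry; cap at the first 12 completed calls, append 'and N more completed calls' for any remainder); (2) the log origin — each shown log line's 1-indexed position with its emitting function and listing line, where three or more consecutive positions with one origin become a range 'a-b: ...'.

Answer: the defect is in fold_scores at line 17.
The tell: The log first diverges at position 6: the faulty run prints 'fold_scores returns 0' where the working version prints 'fold_scores returns 4'.
Call chain: main -> pick_anchor(24, 0) (called at line 39).
First divergence: at position 6 the run shows 'fold_scores returns 0' where the working version logs 'fold_scores returns 4'.
Intended log window:
  4: stage result 24
  5: enter fold_scores with 8 values
  6: fold_scores returns 4
  7: stage result 4
Execution walk:
  verify_load([10, 12, 11, 1, 11, 7, 8, 12], 8) -> 6  [called from clip_value, line 9]
  clip_value([10, 12, 11, 1, 11, 7, 8, 12], 8) -> 24  [called from main, line 35]
  fold_scores([10, 12, 11, 1, 11, 7, 8, 12]) -> 0  [called from main, line 37]
  pick_anchor(24, 0) -> 18  [called from main, line 39]
Log origin:
  1 — main, line 34
  2 — clip_value, line 8
  3 — verify_load, line 2
  4 — main, line 36
  5 — fold_scores, line 14
  6 — fold_scores, line 19
  7 — main, line 38
  8 — pick_anchor, line 23
A correct fix: line 17: replace `-2` with `0`.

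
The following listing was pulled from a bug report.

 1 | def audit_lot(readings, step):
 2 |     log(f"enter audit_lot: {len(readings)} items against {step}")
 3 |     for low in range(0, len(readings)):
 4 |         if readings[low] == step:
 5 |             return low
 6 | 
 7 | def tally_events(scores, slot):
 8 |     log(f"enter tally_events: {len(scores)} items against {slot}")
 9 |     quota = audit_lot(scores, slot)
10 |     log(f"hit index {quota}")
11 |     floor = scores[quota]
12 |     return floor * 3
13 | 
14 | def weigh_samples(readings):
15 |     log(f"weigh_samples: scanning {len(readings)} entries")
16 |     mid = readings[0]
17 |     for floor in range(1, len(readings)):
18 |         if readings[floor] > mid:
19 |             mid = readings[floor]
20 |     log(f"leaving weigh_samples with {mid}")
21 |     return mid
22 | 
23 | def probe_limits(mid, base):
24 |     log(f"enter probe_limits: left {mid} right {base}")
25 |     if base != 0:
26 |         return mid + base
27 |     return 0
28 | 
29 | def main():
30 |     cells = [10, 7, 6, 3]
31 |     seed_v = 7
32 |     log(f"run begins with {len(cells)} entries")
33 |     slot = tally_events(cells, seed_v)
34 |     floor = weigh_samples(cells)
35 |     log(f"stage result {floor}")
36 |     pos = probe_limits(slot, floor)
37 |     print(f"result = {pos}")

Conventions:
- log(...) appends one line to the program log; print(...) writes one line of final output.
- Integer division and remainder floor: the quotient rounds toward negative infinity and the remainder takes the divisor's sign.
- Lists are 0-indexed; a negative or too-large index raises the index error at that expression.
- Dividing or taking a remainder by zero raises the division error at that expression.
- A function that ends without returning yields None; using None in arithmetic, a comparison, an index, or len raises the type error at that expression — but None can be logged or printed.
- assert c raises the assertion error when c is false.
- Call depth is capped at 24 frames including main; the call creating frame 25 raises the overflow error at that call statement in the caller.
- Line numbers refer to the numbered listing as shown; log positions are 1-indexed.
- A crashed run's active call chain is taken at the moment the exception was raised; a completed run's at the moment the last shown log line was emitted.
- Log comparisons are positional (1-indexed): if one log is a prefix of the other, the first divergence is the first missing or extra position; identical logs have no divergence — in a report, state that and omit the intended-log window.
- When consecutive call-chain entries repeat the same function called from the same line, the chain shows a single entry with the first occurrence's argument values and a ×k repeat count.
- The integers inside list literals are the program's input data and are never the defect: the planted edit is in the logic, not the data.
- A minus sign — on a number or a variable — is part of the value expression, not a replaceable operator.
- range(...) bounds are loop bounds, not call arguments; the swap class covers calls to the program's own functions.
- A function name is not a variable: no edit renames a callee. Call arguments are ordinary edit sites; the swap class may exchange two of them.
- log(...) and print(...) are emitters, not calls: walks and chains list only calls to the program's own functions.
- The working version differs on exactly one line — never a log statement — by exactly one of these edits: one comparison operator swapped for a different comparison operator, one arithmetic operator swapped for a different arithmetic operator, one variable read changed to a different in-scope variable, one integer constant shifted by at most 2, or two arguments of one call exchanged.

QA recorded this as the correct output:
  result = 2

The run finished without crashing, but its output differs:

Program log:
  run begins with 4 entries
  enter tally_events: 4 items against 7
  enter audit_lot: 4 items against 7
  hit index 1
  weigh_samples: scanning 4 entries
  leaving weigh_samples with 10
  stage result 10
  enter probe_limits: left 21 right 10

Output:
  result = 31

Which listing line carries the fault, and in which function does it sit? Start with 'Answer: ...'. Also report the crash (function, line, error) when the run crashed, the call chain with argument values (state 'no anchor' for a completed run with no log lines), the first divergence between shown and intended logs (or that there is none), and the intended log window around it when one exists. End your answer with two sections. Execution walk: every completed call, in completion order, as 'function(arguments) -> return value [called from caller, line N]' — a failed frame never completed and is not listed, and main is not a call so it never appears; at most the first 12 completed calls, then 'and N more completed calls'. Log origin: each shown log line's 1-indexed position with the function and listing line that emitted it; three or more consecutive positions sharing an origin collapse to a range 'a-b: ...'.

Answer: the defect is in probe_limits at line 26.
Key observation: The logs agree in full; only the final output differs.
Call chain: main -> probe_limits(21, 10) (called at line 36).
First divergence: none (the log streams are identical).
Execution walk:
  audit_lot([10, 7, 6, 3], 7) -> 1  [called from tally_events, line 9]
  tally_events([10, 7, 6, 3], 7) -> 21  [called from main, line 33]
  weigh_samples([10, 7, 6, 3]) -> 10  [called from main, line 34]
  probe_limits(21, 10) -> 31  [called from main, line 36]
Log line origins:
  1: emitted by main (line 32)
  2: emitted by tally_events (line 8)
  3: emitted by audit_lot (line 2)
  4: emitted by tally_events (line 10)
  5: emitted by weigh_samples (line 15)
  6: emitted by weigh_samples (line 20)
  7: emitted by main (line 35)
  8: emitted by probe_limits (line 24)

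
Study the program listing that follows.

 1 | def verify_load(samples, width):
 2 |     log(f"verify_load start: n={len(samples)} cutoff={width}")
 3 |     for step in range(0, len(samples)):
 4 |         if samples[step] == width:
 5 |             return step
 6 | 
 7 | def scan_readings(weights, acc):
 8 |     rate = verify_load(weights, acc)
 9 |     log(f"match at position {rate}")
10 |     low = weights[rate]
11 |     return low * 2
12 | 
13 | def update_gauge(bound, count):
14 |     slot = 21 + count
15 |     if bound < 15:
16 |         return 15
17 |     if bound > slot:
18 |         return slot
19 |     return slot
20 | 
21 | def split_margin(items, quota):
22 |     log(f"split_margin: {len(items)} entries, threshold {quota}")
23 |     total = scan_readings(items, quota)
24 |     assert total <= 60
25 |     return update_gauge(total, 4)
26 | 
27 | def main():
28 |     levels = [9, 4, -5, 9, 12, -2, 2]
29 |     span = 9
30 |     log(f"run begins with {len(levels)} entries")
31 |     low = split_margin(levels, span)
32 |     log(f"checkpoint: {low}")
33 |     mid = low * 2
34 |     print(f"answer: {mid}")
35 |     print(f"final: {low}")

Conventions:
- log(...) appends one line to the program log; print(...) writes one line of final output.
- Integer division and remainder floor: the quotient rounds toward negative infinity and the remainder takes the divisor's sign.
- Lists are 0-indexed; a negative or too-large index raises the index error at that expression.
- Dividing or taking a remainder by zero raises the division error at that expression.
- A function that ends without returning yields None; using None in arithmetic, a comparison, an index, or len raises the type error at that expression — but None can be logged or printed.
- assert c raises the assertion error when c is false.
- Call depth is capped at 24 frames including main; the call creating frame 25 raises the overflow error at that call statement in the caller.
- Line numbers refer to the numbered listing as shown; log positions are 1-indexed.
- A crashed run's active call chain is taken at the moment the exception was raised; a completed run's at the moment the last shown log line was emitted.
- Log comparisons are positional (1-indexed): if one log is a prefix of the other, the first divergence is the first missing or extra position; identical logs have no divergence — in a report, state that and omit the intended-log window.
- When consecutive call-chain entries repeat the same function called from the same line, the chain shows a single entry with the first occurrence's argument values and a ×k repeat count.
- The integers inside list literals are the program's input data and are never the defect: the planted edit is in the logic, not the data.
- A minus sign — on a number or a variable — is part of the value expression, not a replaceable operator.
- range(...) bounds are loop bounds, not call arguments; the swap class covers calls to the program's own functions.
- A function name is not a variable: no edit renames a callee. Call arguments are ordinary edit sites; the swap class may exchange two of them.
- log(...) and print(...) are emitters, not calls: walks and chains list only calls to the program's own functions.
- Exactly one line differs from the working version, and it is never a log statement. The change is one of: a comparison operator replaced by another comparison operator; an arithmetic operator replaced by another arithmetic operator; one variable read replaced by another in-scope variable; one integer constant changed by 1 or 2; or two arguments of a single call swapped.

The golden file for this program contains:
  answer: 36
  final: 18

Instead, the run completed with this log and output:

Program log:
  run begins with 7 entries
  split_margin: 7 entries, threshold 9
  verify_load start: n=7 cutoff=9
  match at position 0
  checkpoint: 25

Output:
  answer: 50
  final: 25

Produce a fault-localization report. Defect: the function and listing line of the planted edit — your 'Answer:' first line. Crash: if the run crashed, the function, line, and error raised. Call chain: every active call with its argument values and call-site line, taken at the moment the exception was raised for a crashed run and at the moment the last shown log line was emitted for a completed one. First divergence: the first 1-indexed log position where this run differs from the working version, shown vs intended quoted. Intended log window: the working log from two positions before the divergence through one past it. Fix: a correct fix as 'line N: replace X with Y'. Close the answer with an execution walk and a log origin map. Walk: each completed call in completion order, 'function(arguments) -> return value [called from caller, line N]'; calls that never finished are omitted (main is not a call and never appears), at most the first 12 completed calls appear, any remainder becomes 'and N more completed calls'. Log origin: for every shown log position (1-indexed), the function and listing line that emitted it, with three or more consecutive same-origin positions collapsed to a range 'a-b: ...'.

Answer: the defect is in update_gauge at line 19.
Core observation: Log line 5 is where behavior first shows: 'checkpoint: 25' appears instead of 'checkpoint: 18'.
Call chain: main.
First divergence: position 5 — shown 'checkpoint: 25', intended 'checkpoint: 18'.
Intended log window:
  3: verify_load start: n=7 cutoff=9
  4: match at position 0
  5: checkpoint: 18
Execution walk:
  verify_load([9, 4, -5, 9, 12, -2, 2], 9) -> 0  [called from scan_readings, line 8]
  scan_readings([9, 4, -5, 9, 12, -2, 2], 9) -> 18  [called from split_margin, line 23]
  update_gauge(18, 4) -> 25  [called from split_margin, line 25]
  split_margin([9, 4, -5, 9, 12, -2, 2], 9) -> 25  [called from main, line 31]
Log line origins:
  1: logged in main at line 30
  2: logged in split_margin at line 22
  3: logged in verify_load at line 2
  4: logged in scan_readings at line 9
  5: logged in main at line 32
A correct fix: line 19: replace `slot` with `bound`.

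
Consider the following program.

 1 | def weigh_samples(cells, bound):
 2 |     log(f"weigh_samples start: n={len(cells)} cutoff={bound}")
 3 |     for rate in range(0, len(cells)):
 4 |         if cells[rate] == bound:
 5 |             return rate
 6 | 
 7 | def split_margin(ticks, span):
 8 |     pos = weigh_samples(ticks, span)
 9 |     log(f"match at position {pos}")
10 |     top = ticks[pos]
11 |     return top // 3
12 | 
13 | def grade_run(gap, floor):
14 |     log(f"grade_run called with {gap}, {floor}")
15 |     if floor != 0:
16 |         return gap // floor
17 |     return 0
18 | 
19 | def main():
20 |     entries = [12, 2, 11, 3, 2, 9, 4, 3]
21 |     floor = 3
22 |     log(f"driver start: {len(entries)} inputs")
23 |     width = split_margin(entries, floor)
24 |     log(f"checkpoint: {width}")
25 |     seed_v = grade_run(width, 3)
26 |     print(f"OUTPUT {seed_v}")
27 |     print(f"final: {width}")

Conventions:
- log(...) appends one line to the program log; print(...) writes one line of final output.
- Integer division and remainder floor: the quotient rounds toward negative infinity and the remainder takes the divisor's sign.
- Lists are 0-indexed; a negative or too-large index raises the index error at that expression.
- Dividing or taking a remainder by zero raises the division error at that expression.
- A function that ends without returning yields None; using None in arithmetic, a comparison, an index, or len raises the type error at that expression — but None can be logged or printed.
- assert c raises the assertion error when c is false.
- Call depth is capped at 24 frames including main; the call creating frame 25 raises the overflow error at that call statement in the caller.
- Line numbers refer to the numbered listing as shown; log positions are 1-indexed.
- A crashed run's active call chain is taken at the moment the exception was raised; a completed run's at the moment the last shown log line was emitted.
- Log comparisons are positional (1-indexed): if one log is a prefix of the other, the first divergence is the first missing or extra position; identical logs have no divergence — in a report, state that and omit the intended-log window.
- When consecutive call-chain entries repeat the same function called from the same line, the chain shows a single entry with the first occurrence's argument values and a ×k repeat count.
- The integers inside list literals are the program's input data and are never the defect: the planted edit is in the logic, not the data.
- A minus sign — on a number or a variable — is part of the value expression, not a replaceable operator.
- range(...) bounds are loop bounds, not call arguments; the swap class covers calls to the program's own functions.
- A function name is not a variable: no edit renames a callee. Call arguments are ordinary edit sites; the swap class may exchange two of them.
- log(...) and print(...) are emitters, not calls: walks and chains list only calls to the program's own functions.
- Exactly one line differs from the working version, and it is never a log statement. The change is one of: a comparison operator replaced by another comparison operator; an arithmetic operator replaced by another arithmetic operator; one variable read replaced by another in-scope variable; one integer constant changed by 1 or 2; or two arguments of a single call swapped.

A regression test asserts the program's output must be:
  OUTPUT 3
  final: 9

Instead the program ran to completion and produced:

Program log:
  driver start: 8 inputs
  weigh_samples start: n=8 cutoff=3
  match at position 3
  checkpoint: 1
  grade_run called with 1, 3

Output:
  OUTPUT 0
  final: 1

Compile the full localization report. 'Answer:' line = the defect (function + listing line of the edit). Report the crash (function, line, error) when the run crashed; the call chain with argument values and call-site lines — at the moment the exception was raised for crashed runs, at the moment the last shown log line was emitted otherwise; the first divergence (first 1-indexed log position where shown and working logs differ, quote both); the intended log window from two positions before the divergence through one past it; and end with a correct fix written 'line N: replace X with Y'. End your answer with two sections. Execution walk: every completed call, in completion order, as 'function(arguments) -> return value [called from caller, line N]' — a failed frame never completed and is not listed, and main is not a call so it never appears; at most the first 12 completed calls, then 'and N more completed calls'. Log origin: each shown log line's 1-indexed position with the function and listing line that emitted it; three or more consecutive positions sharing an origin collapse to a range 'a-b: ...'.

Answer: the defect is in split_margin at line 11.
Key fact: At log position 4 the runs split — shown 'checkpoint: 1', but the working version logs 'checkpoint: 9'.
Call chain: main -> grade_run(1, 3) (called at line 25).
First divergence: position 4; shown 'checkpoint: 1' vs intended 'checkpoint: 9'.
Intended log window:
  2: weigh_samples start: n=8 cutoff=3
  3: match at position 3
  4: checkpoint: 9
  5: grade_run called with 9, 3
Execution walk:
  weigh_samples([12, 2, 11, 3, 2, 9, 4, 3], 3) -> 3  [called from split_margin, line 8]
  split_margin([12, 2, 11, 3, 2, 9, 4, 3], 3) -> 1  [called from main, line 23]
  grade_run(1, 3) -> 0  [called from main, line 25]
Log line origins:
  1: logged in main at line 22
  2: logged in weigh_samples at line 2
  3: logged in split_margin at line 9
  4: logged in main at line 24
  5: logged in grade_run at line 14
A correct fix: line 11: replace `//` with `*`.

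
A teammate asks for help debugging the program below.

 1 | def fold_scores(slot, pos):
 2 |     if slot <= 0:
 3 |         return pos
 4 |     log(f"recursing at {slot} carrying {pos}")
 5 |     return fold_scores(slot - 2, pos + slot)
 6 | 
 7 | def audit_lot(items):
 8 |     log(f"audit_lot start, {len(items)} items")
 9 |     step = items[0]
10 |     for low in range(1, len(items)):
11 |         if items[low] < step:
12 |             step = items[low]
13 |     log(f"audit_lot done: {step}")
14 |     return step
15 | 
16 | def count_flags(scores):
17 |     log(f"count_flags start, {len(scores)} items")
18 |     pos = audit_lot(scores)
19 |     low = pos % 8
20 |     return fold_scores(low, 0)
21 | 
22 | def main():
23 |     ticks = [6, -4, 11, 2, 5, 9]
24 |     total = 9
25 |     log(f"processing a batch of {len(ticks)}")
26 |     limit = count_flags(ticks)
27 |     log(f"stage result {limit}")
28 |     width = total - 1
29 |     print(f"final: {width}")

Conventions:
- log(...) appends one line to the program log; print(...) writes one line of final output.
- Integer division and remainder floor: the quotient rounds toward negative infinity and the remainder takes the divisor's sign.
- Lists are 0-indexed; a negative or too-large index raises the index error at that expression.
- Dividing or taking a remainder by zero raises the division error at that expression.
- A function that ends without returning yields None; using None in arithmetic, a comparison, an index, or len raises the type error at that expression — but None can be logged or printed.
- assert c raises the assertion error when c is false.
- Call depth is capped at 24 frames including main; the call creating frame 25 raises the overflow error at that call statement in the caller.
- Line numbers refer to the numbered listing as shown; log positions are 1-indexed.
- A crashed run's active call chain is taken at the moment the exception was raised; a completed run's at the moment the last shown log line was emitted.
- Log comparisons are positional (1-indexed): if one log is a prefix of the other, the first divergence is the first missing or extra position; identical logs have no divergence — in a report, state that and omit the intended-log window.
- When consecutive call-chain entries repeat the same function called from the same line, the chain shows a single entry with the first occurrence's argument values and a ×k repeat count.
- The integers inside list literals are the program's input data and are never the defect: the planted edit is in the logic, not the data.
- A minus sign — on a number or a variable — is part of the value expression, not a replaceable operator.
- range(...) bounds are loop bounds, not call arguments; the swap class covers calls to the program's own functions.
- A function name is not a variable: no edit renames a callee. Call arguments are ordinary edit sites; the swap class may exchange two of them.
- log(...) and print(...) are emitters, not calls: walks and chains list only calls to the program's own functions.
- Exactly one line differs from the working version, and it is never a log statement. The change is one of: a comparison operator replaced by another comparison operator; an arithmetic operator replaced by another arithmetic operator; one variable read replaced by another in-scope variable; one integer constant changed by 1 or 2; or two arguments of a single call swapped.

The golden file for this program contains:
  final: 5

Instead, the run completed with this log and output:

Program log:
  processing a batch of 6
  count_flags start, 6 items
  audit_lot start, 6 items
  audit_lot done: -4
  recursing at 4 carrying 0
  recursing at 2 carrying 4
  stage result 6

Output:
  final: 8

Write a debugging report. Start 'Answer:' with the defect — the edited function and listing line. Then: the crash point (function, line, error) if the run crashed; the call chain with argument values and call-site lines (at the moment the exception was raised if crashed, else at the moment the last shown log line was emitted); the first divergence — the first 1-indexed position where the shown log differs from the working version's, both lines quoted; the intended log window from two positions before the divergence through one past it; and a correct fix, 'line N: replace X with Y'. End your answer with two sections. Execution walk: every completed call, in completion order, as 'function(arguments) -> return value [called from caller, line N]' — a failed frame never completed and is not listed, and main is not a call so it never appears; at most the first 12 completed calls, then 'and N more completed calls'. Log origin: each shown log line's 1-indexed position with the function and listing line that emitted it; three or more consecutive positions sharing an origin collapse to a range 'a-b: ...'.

Answer: the defect is in main at line 28.
Key observation: The two runs log identically and part ways only at the printed values.
Call chain: main.
First divergence: none — the logs agree in full.
Execution walk:
  audit_lot([6, -4, 11, 2, 5, 9]) -> -4  [called from count_flags, line 18]
  fold_scores(0, 6) -> 6  [called from fold_scores, line 5]
  fold_scores(2, 4) -> 6  [called from fold_scores, line 5]
  fold_scores(4, 0) -> 6  [called from count_flags, line 20]
  count_flags([6, -4, 11, 2, 5, 9]) -> 6  [called from main, line 26]
Origin of each log line:
  1: emitted by main (line 25)
  2: emitted by count_flags (line 17)
  3: emitted by audit_lot (line 8)
  4: emitted by audit_lot (line 13)
  5: emitted by fold_scores (line 4)
  6: emitted by fold_scores (line 4)
  7: emitted by main (line 27)
A correct fix: line 28: replace `total` with `limit`.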